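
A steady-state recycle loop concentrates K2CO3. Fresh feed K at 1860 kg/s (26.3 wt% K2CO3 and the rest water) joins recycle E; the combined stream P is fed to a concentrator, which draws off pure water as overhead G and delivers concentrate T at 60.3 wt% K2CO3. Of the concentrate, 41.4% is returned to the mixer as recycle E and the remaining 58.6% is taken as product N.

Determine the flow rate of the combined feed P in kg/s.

Overall K2CO3 balance (none leaves overhead): K2CO3 in fresh feed = K2CO3 in product, i.e. 1860×0.263 = (1−0.414)·T·0.603.
T = 489.18/(0.603×0.586) = 1384.4 kg/s.
Recycle E = 0.414×1384.4 = 573.13 kg/s.
Combined feed P = 1860 + 573.13 = 2433.1 kg/s.

2433 kg/s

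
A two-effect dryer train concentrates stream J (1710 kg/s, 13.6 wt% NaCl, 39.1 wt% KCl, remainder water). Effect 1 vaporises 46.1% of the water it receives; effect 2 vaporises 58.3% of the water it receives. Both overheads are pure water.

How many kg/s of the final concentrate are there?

1083 kg/s

water in feed = 1710×0.473 = 808.83 kg/s.
After stage 1: water left = (1−0.461)×808.83 = 435.96; stream total = 1337.1 kg/s.
After stage 2: water left = (1−0.583)×435.96 = 181.8; final concentrate = 1083 kg/s.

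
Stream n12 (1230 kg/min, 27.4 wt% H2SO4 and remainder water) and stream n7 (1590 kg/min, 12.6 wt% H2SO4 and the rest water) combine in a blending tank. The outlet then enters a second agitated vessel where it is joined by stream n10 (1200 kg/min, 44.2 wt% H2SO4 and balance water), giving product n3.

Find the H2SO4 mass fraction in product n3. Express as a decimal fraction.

Overall, product flow = 4020 kg/min.
H2SO4 in = 1230×0.274 + 1590×0.126 + 1200×0.442 = 1067.8 kg/min.
H2SO4 fraction in n3 = 0.266.

0.266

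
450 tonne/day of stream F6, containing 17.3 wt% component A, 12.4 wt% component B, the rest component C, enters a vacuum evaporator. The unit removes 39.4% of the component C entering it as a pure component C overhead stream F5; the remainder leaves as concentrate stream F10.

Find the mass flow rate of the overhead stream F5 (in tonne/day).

124.6 tonne/day

component C entering = 450×0.703 = 316.35 tonne/day; overhead removed = 0.394×316.35 = 124.64 tonne/day.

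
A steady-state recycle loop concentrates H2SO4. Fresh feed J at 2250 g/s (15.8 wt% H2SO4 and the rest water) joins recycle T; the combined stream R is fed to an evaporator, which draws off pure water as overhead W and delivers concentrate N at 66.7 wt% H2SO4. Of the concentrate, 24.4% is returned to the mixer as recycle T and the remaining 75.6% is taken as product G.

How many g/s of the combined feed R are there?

Overall H2SO4 balance (none leaves overhead): H2SO4 in fresh feed = H2SO4 in product, i.e. 2250×0.158 = (1−0.244)·N·0.667.
N = 355.5/(0.667×0.756) = 705 g/s.
Recycle T = 0.244×705 = 172.02 g/s.
Combined feed R = 2250 + 172.02 = 2422 g/s.

2422 g/s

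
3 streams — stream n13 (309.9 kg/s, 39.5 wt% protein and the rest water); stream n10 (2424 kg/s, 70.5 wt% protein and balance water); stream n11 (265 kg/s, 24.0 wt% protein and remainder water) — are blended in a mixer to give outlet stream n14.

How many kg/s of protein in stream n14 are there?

1895 kg/s

protein out = protein in = 309.9×0.395 + 2424×0.705 + 265×0.240 = 1894.9 kg/s.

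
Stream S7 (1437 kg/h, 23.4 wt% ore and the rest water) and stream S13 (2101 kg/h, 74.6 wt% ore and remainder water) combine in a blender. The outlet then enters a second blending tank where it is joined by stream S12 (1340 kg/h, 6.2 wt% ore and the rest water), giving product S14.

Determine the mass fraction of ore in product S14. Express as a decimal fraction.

Overall, product flow = 4878 kg/h.
ore in = 1437×0.234 + 2101×0.746 + 1340×0.062 = 1986.7 kg/h.
ore fraction in S14 = 0.407.

0.407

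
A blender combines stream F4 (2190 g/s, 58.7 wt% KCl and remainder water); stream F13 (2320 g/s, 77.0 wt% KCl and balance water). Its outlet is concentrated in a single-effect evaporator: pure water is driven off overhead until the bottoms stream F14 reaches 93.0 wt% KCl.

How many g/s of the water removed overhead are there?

1207 g/s

KCl entering = 2190×0.587 + 2320×0.770 = 3071.9 g/s.
All KCl reports to F14, so F14 = 3071.9/0.930 = 3303.2 g/s.
Total feed = 4510 g/s; overhead = 4510 − 3303.2 = 1206.8 g/s.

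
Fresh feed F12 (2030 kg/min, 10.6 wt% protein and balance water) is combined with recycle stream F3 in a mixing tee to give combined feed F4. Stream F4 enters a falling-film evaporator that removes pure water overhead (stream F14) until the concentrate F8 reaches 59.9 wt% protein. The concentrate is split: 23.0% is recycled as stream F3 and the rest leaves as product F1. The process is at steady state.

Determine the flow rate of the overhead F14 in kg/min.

1671 kg/min

Overall protein balance (none leaves overhead): protein in fresh feed = protein in product, i.e. 2030×0.106 = (1−0.230)·F8·0.599.
F8 = 215.18/(0.599×0.770) = 466.54 kg/min.
Recycle F3 = 0.230×466.54 = 107.3 kg/min.
Combined feed F4 = 2030 + 107.3 = 2137.3 kg/min.
Overhead F14 = F4 − F8 = 2137.3 − 466.54 = 1670.8 kg/min.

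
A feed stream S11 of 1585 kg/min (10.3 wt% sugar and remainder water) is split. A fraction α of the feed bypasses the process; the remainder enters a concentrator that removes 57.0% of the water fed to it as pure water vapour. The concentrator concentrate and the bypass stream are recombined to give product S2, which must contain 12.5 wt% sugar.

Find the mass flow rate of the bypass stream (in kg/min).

All 1585×0.103 = 163.25 kg/min of sugar reaches S2, so S2 = 163.25/0.125 = 1306 kg/min and vapour = 278.96 kg/min.
The evaporator receives (1−α)·1585 of feed at 0.897 water and removes 0.570 of that water:
0.570×0.897×(1−α)×1585 = 278.96
(1−α) = 278.96/810.39 = 0.3442;  α = 0.6558.
Bypass flow = 0.6558×1585 = 1039.4 kg/min.

1039 kg/min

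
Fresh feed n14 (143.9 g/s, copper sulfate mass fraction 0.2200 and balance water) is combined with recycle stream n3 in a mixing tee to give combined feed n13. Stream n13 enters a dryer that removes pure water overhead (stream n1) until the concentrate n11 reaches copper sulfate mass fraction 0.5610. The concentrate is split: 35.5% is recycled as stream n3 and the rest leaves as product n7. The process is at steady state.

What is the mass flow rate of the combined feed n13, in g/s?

175 g/s

Overall copper sulfate balance (none leaves overhead): copper sulfate in fresh feed = copper sulfate in product, i.e. 143.9×0.220 = (1−0.355)·n11·0.561.
n11 = 31.658/(0.561×0.645) = 87.491 g/s.
Recycle n3 = 0.355×87.491 = 31.059 g/s.
Combined feed n13 = 143.9 + 31.059 = 174.96 g/s.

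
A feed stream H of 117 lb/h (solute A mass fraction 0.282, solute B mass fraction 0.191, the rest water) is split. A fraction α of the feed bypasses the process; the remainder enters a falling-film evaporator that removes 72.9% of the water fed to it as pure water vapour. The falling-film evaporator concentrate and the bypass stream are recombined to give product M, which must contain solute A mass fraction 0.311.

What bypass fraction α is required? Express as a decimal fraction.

0.757

All 117×0.282 = 32.994 lb/h of solute A reaches M, so M = 32.994/0.311 = 106.09 lb/h and vapour = 10.91 lb/h.
The evaporator receives (1−α)·117 of feed at 0.527 water and removes 0.729 of that water:
0.729×0.527×(1−α)×117 = 10.91
(1−α) = 10.91/44.949 = 0.2427;  α = 0.7573.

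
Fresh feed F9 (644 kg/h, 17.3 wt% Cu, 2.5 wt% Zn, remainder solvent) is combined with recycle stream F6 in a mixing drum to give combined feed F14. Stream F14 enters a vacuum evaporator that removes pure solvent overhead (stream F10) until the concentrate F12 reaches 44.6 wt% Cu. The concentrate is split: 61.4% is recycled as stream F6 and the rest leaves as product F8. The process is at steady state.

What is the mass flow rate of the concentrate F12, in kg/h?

647.2 kg/h

Overall Cu balance (none leaves overhead): Cu in fresh feed = Cu in product, i.e. 644×0.173 = (1−0.614)·F12·0.446.
F12 = 111.41/(0.446×0.386) = 647.16 kg/h.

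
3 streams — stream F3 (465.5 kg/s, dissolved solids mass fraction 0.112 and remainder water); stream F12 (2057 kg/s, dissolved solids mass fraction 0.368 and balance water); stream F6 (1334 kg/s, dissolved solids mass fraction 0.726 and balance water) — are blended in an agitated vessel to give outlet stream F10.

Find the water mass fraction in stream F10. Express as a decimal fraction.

0.539

Total flow out = 465.5 + 2057 + 1334 = 3856.5 kg/s.
water in = 465.5×0.888 + 2057×0.632 + 1334×0.274 = 2078.9 kg/s.
water mass fraction in F10 = 2078.9/3856.5 = 0.539.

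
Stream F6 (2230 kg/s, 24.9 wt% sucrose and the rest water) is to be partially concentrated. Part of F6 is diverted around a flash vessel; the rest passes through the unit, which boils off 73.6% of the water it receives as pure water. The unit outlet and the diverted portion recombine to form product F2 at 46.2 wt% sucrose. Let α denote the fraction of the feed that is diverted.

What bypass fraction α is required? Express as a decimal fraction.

0.166

All 2230×0.249 = 555.27 kg/s of sucrose reaches F2, so F2 = 555.27/0.462 = 1201.9 kg/s and vapour = 1028.1 kg/s.
The evaporator receives (1−α)·2230 of feed at 0.751 water and removes 0.736 of that water:
0.736×0.751×(1−α)×2230 = 1028.1
(1−α) = 1028.1/1232.6 = 0.8341;  α = 0.1659.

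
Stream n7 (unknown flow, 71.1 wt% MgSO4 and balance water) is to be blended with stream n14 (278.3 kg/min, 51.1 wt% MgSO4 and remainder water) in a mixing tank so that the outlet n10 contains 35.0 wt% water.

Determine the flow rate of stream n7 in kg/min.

Let n7 be the unknown flow. Total out = 278.3 + n7.
water balance: 136.09 + 0.289·n7 = 0.350·(278.3 + n7)
(0.289 − 0.350)·n7 = 0.350×278.3 − 136.09 = -38.684
n7 = -38.684 / -0.061 = 634.16 kg/min

634.2 kg/min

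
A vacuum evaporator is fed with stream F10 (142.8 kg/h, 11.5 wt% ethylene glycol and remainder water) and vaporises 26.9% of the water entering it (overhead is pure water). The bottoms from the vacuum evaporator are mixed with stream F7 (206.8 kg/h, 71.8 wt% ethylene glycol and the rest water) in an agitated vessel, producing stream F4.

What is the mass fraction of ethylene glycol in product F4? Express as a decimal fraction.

0.523

Vapour removed = 0.269×0.885×142.8 = 33.996 kg/h; concentrate = 108.8 kg/h.
ethylene glycol reaching the mixer = 16.422 (from concentrate) + 206.8×0.718 = 164.9 kg/h.
Product flow = 108.8 + 206.8 = 315.6 kg/h; ethylene glycol fraction = 0.523.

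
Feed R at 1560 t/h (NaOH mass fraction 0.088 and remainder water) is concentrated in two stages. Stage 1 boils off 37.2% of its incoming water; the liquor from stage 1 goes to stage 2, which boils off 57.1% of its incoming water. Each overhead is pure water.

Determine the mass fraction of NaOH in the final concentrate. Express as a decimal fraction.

water in feed = 1560×0.912 = 1422.7 t/h.
After stage 1: water left = (1−0.372)×1422.7 = 893.47; stream total = 1030.7 t/h.
After stage 2: water left = (1−0.571)×893.47 = 383.3; final concentrate = 520.58 t/h.
NaOH fraction = 137.28/520.58 = 0.264.

0.264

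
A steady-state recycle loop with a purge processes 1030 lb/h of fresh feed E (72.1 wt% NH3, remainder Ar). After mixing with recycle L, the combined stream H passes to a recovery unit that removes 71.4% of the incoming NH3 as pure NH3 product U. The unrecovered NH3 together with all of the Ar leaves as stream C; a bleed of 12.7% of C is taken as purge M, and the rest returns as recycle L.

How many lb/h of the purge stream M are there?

Ar enters only via E and leaves only via the purge: 1030×0.279 = 0.127×(Ar in C), and the recovery unit passes all Ar, so Ar in H = Ar in C = 2262.8 lb/h.
NH3 in H: m_A = 1030×0.721 + (1−0.127)·(1−0.714)·m_A, so m_A = 742.63/0.7503 = 989.75 lb/h.
C = (1−0.714)×989.75 + 2262.8 = 2545.8 lb/h.
Purge M = 0.127×2545.8 = 323.32 lb/h.

323.3 lb/h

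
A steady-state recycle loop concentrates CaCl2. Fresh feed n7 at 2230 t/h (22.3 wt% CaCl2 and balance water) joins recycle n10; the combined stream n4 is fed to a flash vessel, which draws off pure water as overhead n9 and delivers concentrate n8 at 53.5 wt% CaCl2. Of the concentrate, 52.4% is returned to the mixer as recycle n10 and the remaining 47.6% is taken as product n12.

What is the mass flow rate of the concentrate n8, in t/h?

1953 t/h

Overall CaCl2 balance (none leaves overhead): CaCl2 in fresh feed = CaCl2 in product, i.e. 2230×0.223 = (1−0.524)·n8·0.535.
n8 = 497.29/(0.535×0.476) = 1952.8 t/h.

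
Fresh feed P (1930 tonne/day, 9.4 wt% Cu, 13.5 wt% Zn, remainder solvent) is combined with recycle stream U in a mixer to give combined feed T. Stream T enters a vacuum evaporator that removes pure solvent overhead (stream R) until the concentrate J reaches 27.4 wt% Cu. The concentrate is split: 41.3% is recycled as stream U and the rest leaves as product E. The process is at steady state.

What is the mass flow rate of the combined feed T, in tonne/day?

2396 tonne/day

Overall Cu balance (none leaves overhead): Cu in fresh feed = Cu in product, i.e. 1930×0.094 = (1−0.413)·J·0.274.
J = 181.42/(0.274×0.587) = 1128 tonne/day.
Recycle U = 0.413×1128 = 465.85 tonne/day.
Combined feed T = 1930 + 465.85 = 2395.9 tonne/day.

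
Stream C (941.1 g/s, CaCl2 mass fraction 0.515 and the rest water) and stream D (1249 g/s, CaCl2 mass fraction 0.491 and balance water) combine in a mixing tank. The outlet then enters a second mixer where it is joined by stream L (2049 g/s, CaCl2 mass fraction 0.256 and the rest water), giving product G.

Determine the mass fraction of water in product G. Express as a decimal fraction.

Overall, product flow = 4239.1 g/s.
water in = 941.1×0.485 + 1249×0.509 + 2049×0.744 = 2616.6 g/s.
water fraction in G = 0.617.

0.617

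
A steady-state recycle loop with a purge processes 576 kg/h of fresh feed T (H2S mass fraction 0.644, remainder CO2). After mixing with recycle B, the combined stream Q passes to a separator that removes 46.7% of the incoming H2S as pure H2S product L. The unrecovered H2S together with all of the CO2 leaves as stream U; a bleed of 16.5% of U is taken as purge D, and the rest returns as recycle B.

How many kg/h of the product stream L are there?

312.2 kg/h

H2S in Q: m_A = 576×0.644 + (1−0.165)·(1−0.467)·m_A, so m_A = 370.94/0.5549 = 668.43 kg/h.
Product L = 0.467×668.43 = 312.16 kg/h.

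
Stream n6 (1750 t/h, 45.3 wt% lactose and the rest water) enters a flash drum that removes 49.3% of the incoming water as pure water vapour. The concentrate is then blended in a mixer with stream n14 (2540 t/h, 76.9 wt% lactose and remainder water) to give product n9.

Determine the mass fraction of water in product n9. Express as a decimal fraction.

Vapour removed = 0.493×0.547×1750 = 471.92 t/h; concentrate = 1278.1 t/h.
water reaching the mixer = 485.33 (from concentrate) + 2540×0.231 = 1072.1 t/h.
Product flow = 1278.1 + 2540 = 3818.1 t/h; water fraction = 0.281.

0.281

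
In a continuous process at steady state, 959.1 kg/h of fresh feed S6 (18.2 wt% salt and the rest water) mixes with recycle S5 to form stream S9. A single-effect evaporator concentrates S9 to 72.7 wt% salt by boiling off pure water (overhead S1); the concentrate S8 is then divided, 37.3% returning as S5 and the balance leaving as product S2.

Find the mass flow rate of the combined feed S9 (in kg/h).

1102 kg/h

Overall salt balance (none leaves overhead): salt in fresh feed = salt in product, i.e. 959.1×0.182 = (1−0.373)·S8·0.727.
S8 = 174.56/(0.727×0.627) = 382.94 kg/h.
Recycle S5 = 0.373×382.94 = 142.84 kg/h.
Combined feed S9 = 959.1 + 142.84 = 1101.9 kg/h.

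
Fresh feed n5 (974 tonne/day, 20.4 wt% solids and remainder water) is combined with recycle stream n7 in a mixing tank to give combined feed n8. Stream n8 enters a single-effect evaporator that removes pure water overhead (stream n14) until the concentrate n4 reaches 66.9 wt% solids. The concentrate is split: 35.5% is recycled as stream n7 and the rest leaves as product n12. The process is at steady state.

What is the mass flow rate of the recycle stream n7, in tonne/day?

163.5 tonne/day

Overall solids balance (none leaves overhead): solids in fresh feed = solids in product, i.e. 974×0.204 = (1−0.355)·n4·0.669.
n4 = 198.7/(0.669×0.645) = 460.47 tonne/day.
Recycle n7 = 0.355×460.47 = 163.47 tonne/day.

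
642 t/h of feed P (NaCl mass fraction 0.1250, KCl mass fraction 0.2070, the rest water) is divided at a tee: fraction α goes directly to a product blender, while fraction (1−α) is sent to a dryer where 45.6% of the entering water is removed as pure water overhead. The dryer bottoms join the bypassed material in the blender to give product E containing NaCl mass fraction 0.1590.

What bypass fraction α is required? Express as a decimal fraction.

All 642×0.125 = 80.25 t/h of NaCl reaches E, so E = 80.25/0.159 = 504.72 t/h and vapour = 137.28 t/h.
The evaporator receives (1−α)·642 of feed at 0.668 water and removes 0.456 of that water:
0.456×0.668×(1−α)×642 = 137.28
(1−α) = 137.28/195.56 = 0.7020;  α = 0.2980.

0.298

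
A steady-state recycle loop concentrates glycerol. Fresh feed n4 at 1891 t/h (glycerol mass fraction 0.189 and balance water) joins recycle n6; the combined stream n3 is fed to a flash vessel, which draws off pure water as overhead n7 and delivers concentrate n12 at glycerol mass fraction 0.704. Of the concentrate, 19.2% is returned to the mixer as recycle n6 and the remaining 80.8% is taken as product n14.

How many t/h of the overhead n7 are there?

Overall glycerol balance (none leaves overhead): glycerol in fresh feed = glycerol in product, i.e. 1891×0.189 = (1−0.192)·n12·0.704.
n12 = 357.4/(0.704×0.808) = 628.3 t/h.
Recycle n6 = 0.192×628.3 = 120.63 t/h.
Combined feed n3 = 1891 + 120.63 = 2011.6 t/h.
Overhead n7 = n3 − n12 = 2011.6 − 628.3 = 1383.3 t/h.

1383 t/h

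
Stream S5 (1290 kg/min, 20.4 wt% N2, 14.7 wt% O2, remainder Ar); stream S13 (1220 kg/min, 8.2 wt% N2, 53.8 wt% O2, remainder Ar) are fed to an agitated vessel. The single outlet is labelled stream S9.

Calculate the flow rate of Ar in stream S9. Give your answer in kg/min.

1301 kg/min

Ar out = Ar in = 1290×0.649 + 1220×0.380 = 1300.8 kg/min.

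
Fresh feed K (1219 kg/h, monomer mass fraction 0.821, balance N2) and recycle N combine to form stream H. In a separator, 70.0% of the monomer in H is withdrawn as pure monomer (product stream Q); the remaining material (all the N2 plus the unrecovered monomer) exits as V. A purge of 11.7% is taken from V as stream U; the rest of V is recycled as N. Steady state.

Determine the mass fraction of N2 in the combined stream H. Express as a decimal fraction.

N2 enters only via K and leaves only via the purge: 1219×0.179 = 0.117×(N2 in V), and the separator passes all N2, so N2 in H = N2 in V = 1865 kg/h.
monomer in H: m_A = 1219×0.821 + (1−0.117)·(1−0.700)·m_A, so m_A = 1000.8/0.7351 = 1361.4 kg/h.
H = 1361.4 + 1865 = 3226.4 kg/h.
N2 fraction in H = 1865/3226.4 = 0.578.

0.578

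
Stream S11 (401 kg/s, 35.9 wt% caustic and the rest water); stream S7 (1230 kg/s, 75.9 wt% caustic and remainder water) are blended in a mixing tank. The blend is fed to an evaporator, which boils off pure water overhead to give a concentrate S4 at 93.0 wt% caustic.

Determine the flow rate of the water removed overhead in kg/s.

caustic entering = 401×0.359 + 1230×0.759 = 1077.5 kg/s.
All caustic reports to S4, so S4 = 1077.5/0.930 = 1158.6 kg/s.
Total feed = 1631 kg/s; overhead = 1631 − 1158.6 = 472.37 kg/s.

472.4 kg/s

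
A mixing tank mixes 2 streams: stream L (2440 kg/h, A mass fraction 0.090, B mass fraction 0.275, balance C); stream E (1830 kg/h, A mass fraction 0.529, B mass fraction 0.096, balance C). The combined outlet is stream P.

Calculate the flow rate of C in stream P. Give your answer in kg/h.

2236 kg/h

C out = C in = 2440×0.635 + 1830×0.375 = 2235.7 kg/h.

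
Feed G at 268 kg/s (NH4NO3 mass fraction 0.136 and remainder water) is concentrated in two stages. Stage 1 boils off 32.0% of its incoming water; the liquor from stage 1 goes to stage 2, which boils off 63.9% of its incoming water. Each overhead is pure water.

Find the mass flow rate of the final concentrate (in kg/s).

93.29 kg/s

water in feed = 268×0.864 = 231.55 kg/s.
After stage 1: water left = (1−0.320)×231.55 = 157.46; stream total = 193.9 kg/s.
After stage 2: water left = (1−0.639)×157.46 = 56.841; final concentrate = 93.289 kg/s.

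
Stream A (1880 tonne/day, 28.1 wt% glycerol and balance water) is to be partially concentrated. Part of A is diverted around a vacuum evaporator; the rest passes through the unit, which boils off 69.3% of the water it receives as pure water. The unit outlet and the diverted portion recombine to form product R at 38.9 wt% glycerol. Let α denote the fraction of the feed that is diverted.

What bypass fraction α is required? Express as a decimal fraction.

All 1880×0.281 = 528.28 tonne/day of glycerol reaches R, so R = 528.28/0.389 = 1358 tonne/day and vapour = 521.95 tonne/day.
The evaporator receives (1−α)·1880 of feed at 0.719 water and removes 0.693 of that water:
0.693×0.719×(1−α)×1880 = 521.95
(1−α) = 521.95/936.74 = 0.5572;  α = 0.4428.

0.443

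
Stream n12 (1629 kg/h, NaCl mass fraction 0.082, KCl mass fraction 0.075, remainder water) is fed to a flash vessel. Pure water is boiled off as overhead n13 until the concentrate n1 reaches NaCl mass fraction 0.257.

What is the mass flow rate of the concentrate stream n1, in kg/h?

NaCl is conserved: 1629×0.082 = 133.58 kg/h all reports to the concentrate.
Concentrate = 133.58/(target fraction) = 519.76 kg/h.

519.8 kg/h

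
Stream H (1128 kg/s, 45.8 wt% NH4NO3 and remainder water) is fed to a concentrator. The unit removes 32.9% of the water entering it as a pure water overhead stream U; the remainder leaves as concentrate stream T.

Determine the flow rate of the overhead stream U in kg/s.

water entering = 1128×0.542 = 611.38 kg/s; overhead removed = 0.329×611.38 = 201.14 kg/s.

201.1 kg/s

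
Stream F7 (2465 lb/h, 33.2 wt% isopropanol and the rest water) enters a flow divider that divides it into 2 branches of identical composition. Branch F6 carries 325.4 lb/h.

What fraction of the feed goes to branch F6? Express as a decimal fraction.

0.132

Fraction to F6 = 325.4/2465 = 0.1320.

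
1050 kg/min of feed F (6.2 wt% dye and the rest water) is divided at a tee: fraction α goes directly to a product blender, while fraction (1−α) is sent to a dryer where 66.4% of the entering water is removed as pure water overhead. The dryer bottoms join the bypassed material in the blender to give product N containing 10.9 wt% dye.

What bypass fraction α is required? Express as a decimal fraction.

All 1050×0.062 = 65.1 kg/min of dye reaches N, so N = 65.1/0.109 = 597.25 kg/min and vapour = 452.75 kg/min.
The evaporator receives (1−α)·1050 of feed at 0.938 water and removes 0.664 of that water:
0.664×0.938×(1−α)×1050 = 452.75
(1−α) = 452.75/653.97 = 0.6923;  α = 0.3077.

0.308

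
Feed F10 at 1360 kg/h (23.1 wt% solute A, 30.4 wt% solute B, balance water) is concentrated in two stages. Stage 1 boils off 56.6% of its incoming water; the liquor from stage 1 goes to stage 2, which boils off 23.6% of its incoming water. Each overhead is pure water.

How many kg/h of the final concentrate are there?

937.3 kg/h

water in feed = 1360×0.465 = 632.4 kg/h.
After stage 1: water left = (1−0.566)×632.4 = 274.46; stream total = 1002.1 kg/h.
After stage 2: water left = (1−0.236)×274.46 = 209.69; final concentrate = 937.29 kg/h.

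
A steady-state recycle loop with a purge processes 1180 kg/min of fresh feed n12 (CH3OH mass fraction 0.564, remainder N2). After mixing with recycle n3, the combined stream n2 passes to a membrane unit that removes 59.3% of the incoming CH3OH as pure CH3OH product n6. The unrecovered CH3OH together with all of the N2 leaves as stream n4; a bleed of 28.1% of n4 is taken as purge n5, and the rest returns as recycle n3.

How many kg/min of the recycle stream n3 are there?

1592 kg/min

N2 enters only via n12 and leaves only via the purge: 1180×0.436 = 0.281×(N2 in n4), and the membrane unit passes all N2, so N2 in n2 = N2 in n4 = 1830.9 kg/min.
CH3OH in n2: m_A = 1180×0.564 + (1−0.281)·(1−0.593)·m_A, so m_A = 665.52/0.7074 = 940.84 kg/min.
n4 = (1−0.593)×940.84 + 1830.9 = 2213.8 kg/min.
Recycle n3 = (1−0.281)×2213.8 = 1591.7 kg/min.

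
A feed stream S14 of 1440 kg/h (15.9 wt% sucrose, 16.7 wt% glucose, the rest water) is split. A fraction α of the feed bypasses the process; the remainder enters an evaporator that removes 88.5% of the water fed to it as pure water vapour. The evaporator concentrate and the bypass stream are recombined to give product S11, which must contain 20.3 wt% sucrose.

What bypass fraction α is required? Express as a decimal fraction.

All 1440×0.159 = 228.96 kg/h of sucrose reaches S11, so S11 = 228.96/0.203 = 1127.9 kg/h and vapour = 312.12 kg/h.
The evaporator receives (1−α)·1440 of feed at 0.674 water and removes 0.885 of that water:
0.885×0.674×(1−α)×1440 = 312.12
(1−α) = 312.12/858.95 = 0.3634;  α = 0.6366.

0.637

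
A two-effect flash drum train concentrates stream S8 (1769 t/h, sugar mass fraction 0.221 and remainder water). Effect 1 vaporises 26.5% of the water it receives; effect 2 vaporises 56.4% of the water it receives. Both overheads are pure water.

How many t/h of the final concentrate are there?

water in feed = 1769×0.779 = 1378.1 t/h.
After stage 1: water left = (1−0.265)×1378.1 = 1012.9; stream total = 1403.8 t/h.
After stage 2: water left = (1−0.564)×1012.9 = 441.61; final concentrate = 832.56 t/h.

832.6 t/h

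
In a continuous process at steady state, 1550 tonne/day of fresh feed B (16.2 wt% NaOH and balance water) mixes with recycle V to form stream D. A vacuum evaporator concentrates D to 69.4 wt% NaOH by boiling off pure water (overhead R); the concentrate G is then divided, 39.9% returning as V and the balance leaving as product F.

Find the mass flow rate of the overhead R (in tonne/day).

1188 tonne/day

Overall NaOH balance (none leaves overhead): NaOH in fresh feed = NaOH in product, i.e. 1550×0.162 = (1−0.399)·G·0.694.
G = 251.1/(0.694×0.601) = 602.02 tonne/day.
Recycle V = 0.399×602.02 = 240.21 tonne/day.
Combined feed D = 1550 + 240.21 = 1790.2 tonne/day.
Overhead R = D − G = 1790.2 − 602.02 = 1188.2 tonne/day.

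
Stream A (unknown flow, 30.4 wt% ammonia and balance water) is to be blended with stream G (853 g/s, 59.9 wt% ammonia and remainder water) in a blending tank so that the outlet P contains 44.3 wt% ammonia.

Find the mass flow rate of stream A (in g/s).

957.3 g/s

Let A be the unknown flow. Total out = 853 + A.
ammonia balance: 510.95 + 0.304·A = 0.443·(853 + A)
(0.304 − 0.443)·A = 0.443×853 − 510.95 = -133.07
A = -133.07 / -0.139 = 957.32 g/s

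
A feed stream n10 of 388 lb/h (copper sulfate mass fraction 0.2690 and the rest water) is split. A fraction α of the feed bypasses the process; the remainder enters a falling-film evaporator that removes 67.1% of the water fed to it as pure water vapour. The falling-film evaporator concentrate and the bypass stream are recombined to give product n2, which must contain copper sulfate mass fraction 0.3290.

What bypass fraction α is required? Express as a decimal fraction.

0.628

All 388×0.269 = 104.37 lb/h of copper sulfate reaches n2, so n2 = 104.37/0.329 = 317.24 lb/h and vapour = 70.76 lb/h.
The evaporator receives (1−α)·388 of feed at 0.731 water and removes 0.671 of that water:
0.671×0.731×(1−α)×388 = 70.76
(1−α) = 70.76/190.31 = 0.3718;  α = 0.6282.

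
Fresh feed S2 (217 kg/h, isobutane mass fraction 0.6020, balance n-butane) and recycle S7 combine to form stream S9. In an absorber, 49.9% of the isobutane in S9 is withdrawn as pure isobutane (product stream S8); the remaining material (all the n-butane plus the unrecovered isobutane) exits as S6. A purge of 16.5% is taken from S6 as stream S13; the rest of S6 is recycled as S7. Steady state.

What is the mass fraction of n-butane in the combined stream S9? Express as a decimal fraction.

n-butane enters only via S2 and leaves only via the purge: 217×0.398 = 0.165×(n-butane in S6), and the absorber passes all n-butane, so n-butane in S9 = n-butane in S6 = 523.43 kg/h.
isobutane in S9: m_A = 217×0.602 + (1−0.165)·(1−0.499)·m_A, so m_A = 130.63/0.5817 = 224.59 kg/h.
S9 = 224.59 + 523.43 = 748.02 kg/h.
n-butane fraction in S9 = 523.43/748.02 = 0.6998.

0.6998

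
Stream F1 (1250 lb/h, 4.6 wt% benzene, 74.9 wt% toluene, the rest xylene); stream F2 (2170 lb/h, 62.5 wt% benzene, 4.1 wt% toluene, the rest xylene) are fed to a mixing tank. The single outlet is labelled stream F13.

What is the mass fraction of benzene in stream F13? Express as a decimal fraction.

0.4134

Total flow out = 1250 + 2170 = 3420 lb/h.
benzene in = 1250×0.046 + 2170×0.625 = 1413.8 lb/h.
benzene mass fraction in F13 = 1413.8/3420 = 0.4134.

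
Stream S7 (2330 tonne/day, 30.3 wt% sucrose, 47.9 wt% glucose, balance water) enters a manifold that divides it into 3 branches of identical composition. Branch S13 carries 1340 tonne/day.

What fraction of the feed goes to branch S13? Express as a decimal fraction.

0.575

Fraction to S13 = 1340/2330 = 0.5751.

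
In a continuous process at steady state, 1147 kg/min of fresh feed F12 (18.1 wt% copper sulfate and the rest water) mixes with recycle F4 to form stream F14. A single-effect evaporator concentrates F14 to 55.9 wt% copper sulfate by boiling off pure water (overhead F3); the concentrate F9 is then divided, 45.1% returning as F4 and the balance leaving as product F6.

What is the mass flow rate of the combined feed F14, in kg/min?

1452 kg/min

Overall copper sulfate balance (none leaves overhead): copper sulfate in fresh feed = copper sulfate in product, i.e. 1147×0.181 = (1−0.451)·F9·0.559.
F9 = 207.61/(0.559×0.549) = 676.48 kg/min.
Recycle F4 = 0.451×676.48 = 305.09 kg/min.
Combined feed F14 = 1147 + 305.09 = 1452.1 kg/min.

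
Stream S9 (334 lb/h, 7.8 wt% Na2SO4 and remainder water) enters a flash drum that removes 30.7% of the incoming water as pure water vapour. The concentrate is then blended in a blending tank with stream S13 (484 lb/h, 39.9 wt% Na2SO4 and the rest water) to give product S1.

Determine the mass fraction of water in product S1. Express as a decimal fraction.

0.697

Vapour removed = 0.307×0.922×334 = 94.54 lb/h; concentrate = 239.46 lb/h.
water reaching the mixer = 213.41 (from concentrate) + 484×0.601 = 504.29 lb/h.
Product flow = 239.46 + 484 = 723.46 lb/h; water fraction = 0.697.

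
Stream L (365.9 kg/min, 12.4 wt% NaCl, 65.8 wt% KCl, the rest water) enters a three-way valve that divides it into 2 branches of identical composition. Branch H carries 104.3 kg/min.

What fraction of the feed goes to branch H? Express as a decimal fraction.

Fraction to H = 104.3/365.9 = 0.2851.

0.285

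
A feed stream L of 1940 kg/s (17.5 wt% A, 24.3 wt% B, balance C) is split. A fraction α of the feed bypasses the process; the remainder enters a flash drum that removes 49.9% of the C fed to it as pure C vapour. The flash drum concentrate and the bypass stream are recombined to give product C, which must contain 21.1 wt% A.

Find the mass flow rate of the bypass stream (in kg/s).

All 1940×0.175 = 339.5 kg/s of A reaches C, so C = 339.5/0.211 = 1609 kg/s and vapour = 331 kg/s.
The evaporator receives (1−α)·1940 of feed at 0.582 C and removes 0.499 of that C:
0.499×0.582×(1−α)×1940 = 331
(1−α) = 331/563.41 = 0.5875;  α = 0.4125.
Bypass flow = 0.4125×1940 = 800.28 kg/s.

800.3 kg/s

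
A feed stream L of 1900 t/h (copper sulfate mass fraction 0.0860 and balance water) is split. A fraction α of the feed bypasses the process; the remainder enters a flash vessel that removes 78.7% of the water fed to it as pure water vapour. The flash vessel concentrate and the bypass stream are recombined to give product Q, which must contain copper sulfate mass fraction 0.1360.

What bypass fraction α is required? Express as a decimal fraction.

0.489

All 1900×0.086 = 163.4 t/h of copper sulfate reaches Q, so Q = 163.4/0.136 = 1201.5 t/h and vapour = 698.53 t/h.
The evaporator receives (1−α)·1900 of feed at 0.914 water and removes 0.787 of that water:
0.787×0.914×(1−α)×1900 = 698.53
(1−α) = 698.53/1366.7 = 0.5111;  α = 0.4889.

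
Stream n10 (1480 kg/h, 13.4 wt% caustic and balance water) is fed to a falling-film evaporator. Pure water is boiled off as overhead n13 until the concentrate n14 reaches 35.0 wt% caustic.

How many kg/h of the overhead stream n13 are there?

913.4 kg/h

caustic is conserved: 1480×0.134 = 198.32 kg/h all reports to the concentrate.
Concentrate = 198.32/(target fraction) = 566.63 kg/h.
Overhead = 1480 − 566.63 = 913.37 kg/h.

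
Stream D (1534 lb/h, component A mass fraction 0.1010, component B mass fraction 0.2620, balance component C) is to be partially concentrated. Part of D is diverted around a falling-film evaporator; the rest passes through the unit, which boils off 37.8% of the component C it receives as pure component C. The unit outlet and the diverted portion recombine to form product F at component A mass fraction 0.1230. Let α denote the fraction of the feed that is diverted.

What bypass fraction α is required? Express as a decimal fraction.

0.257

All 1534×0.101 = 154.93 lb/h of component A reaches F, so F = 154.93/0.123 = 1259.6 lb/h and vapour = 274.37 lb/h.
The evaporator receives (1−α)·1534 of feed at 0.637 component C and removes 0.378 of that component C:
0.378×0.637×(1−α)×1534 = 274.37
(1−α) = 274.37/369.37 = 0.7428;  α = 0.2572.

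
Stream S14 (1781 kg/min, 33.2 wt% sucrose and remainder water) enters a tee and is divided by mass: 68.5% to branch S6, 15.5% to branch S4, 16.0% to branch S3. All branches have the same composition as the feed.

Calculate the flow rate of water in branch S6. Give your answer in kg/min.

Branch S6 total = 0.685×1781 = 1220 kg/min.
water in S6 = 0.668×1220 = 814.95 kg/min.

814.9 kg/min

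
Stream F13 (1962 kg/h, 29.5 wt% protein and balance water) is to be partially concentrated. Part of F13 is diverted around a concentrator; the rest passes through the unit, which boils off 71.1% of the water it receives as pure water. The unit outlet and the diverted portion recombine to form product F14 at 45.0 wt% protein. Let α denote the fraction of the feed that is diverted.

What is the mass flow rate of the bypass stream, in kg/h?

613.8 kg/h

All 1962×0.295 = 578.79 kg/h of protein reaches F14, so F14 = 578.79/0.450 = 1286.2 kg/h and vapour = 675.8 kg/h.
The evaporator receives (1−α)·1962 of feed at 0.705 water and removes 0.711 of that water:
0.711×0.705×(1−α)×1962 = 675.8
(1−α) = 675.8/983.46 = 0.6872;  α = 0.3128.
Bypass flow = 0.3128×1962 = 613.78 kg/h.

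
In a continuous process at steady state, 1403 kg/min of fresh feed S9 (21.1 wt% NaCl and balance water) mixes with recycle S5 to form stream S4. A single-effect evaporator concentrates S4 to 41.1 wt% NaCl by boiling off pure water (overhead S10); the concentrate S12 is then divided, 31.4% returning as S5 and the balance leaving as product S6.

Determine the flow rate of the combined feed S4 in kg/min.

1733 kg/min

Overall NaCl balance (none leaves overhead): NaCl in fresh feed = NaCl in product, i.e. 1403×0.211 = (1−0.314)·S12·0.411.
S12 = 296.03/(0.411×0.686) = 1050 kg/min.
Recycle S5 = 0.314×1050 = 329.69 kg/min.
Combined feed S4 = 1403 + 329.69 = 1732.7 kg/min.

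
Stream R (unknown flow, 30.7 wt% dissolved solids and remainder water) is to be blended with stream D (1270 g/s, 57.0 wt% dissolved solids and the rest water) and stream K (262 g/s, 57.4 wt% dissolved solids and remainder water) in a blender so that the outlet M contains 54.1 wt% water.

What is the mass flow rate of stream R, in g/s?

Let R be the unknown flow. Total out = 1532 + R.
water balance: 657.71 + 0.693·R = 0.541·(1532 + R)
(0.693 − 0.541)·R = 0.541×1532 − 657.71 = 171.1
R = 171.1 / 0.152 = 1125.7 g/s

1126 g/s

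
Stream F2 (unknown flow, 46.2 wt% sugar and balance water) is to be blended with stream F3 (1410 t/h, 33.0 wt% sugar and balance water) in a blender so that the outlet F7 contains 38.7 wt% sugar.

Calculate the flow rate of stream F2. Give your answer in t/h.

1072 t/h

Let F2 be the unknown flow. Total out = 1410 + F2.
sugar balance: 465.3 + 0.462·F2 = 0.387·(1410 + F2)
(0.462 − 0.387)·F2 = 0.387×1410 − 465.3 = 80.37
F2 = 80.37 / 0.075 = 1071.6 t/h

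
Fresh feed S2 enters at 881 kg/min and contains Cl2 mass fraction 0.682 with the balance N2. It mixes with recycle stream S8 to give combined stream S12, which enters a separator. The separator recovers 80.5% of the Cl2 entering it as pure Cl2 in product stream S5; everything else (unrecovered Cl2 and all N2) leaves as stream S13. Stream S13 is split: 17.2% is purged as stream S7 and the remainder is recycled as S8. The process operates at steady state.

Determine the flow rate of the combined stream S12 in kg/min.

2345 kg/min

N2 enters only via S2 and leaves only via the purge: 881×0.318 = 0.172×(N2 in S13), and the separator passes all N2, so N2 in S12 = N2 in S13 = 1628.8 kg/min.
Cl2 in S12: m_A = 881×0.682 + (1−0.172)·(1−0.805)·m_A, so m_A = 600.84/0.8385 = 716.53 kg/min.
S12 = 716.53 + 1628.8 = 2345.4 kg/min.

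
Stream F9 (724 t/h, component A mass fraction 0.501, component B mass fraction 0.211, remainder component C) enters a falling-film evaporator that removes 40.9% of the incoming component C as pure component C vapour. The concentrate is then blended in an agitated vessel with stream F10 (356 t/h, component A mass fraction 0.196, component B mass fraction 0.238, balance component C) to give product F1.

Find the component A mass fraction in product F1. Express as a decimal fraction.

0.435

Vapour removed = 0.409×0.288×724 = 85.281 t/h; concentrate = 638.72 t/h.
component A reaching the mixer = 362.72 (from concentrate) + 356×0.196 = 432.5 t/h.
Product flow = 638.72 + 356 = 994.72 t/h; component A fraction = 0.435.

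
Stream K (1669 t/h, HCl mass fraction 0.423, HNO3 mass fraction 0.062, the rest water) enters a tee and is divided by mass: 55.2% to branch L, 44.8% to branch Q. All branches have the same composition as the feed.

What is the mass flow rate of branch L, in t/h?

921.3 t/h

Branch L flow = 0.552×1669 = 921.29 t/h.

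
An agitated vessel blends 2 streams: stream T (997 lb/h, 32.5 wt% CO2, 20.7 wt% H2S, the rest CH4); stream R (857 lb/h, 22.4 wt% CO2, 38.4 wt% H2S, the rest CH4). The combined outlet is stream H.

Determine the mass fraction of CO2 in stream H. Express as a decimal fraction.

Total flow out = 997 + 857 = 1854 lb/h.
CO2 in = 997×0.325 + 857×0.224 = 515.99 lb/h.
CO2 mass fraction in H = 515.99/1854 = 0.278.

0.278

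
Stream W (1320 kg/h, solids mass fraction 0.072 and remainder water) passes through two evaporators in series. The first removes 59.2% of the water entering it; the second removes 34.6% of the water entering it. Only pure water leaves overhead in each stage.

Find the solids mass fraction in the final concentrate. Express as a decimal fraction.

0.225

water in feed = 1320×0.928 = 1225 kg/h.
After stage 1: water left = (1−0.592)×1225 = 499.78; stream total = 594.82 kg/h.
After stage 2: water left = (1−0.346)×499.78 = 326.86; final concentrate = 421.9 kg/h.
solids fraction = 95.04/421.9 = 0.225.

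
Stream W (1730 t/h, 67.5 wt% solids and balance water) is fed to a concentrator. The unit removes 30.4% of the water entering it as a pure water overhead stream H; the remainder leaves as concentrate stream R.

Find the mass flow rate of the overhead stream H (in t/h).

water entering = 1730×0.325 = 562.25 t/h; overhead removed = 0.304×562.25 = 170.92 t/h.

170.9 t/h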